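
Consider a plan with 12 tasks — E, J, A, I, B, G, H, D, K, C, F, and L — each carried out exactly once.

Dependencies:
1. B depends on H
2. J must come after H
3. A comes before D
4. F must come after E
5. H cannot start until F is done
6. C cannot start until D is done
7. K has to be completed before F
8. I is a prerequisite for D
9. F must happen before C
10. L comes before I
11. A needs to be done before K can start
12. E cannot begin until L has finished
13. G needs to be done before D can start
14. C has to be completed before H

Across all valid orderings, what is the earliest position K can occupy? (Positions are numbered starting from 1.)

2

Working backwards through the constraints from K, its only required predecessor is A.
So at minimum 1 task comes before K, putting K no earlier than position 2. That position is achievable by scheduling exactly that predecessor first.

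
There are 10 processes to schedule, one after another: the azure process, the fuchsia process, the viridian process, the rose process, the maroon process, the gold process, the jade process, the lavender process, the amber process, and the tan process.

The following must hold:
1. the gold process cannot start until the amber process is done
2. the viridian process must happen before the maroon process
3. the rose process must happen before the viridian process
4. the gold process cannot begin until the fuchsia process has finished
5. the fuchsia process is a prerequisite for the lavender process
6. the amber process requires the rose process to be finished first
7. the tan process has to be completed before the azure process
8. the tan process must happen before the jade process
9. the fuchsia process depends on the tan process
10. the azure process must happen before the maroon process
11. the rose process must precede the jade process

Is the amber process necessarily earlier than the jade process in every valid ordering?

Nothing in the constraints links the amber process and the jade process; they are unordered relative to each other.
There exist valid orderings with the jade process before the amber process, so the amber process is not required to come first.

No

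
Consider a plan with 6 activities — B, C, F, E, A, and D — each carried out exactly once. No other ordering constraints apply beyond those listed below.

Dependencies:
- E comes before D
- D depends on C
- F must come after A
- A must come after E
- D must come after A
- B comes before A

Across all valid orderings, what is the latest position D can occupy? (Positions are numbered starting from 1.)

6

D has no required successors, so nothing stops it from going last (position 6).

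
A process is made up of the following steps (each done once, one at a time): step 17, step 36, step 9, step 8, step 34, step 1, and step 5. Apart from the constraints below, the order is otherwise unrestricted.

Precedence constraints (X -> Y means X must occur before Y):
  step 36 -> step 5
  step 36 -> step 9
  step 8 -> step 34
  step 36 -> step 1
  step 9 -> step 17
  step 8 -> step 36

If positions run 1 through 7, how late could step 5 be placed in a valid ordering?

Nothing depends on step 5, so it can be the final step, position 7.

7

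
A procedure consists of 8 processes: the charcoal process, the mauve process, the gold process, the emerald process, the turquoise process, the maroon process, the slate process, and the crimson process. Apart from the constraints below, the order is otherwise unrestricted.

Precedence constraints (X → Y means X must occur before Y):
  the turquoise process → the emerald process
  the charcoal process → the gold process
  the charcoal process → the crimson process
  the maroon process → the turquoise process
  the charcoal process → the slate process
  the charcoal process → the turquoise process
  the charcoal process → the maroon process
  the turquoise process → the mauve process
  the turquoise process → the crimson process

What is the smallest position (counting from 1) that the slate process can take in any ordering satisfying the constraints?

Working backwards through the constraints from the slate process, its only required predecessor is the charcoal process.
So at minimum 1 process comes before the slate process, putting the slate process no earlier than position 2. That position is achievable by scheduling exactly that predecessor first.

2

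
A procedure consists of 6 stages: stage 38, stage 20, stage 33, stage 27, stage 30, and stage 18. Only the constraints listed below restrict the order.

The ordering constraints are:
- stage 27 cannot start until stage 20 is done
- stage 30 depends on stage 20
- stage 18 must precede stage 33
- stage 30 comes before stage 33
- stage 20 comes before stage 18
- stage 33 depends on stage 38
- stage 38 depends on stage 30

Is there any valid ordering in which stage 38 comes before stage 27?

No chain of constraints runs from stage 27 to stage 38, so stage 27 is not required to come first.
So a valid ordering placing stage 38 earlier than stage 27 exists.

Yes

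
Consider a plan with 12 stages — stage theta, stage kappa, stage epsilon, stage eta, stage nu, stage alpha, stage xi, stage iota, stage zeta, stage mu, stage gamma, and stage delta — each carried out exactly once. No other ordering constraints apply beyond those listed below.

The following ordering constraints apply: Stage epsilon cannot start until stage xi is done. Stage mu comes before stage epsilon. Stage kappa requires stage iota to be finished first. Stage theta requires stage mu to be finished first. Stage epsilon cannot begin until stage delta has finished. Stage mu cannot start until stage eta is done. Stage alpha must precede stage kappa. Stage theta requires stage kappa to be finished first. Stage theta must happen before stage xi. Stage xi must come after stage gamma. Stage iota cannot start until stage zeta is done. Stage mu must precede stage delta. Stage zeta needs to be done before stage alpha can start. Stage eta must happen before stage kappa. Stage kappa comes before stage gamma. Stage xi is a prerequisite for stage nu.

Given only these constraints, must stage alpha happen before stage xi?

Tracing the constraints gives a chain: stage alpha → stage kappa → stage theta → stage xi.
Hence stage alpha necessarily comes before stage xi.

Yes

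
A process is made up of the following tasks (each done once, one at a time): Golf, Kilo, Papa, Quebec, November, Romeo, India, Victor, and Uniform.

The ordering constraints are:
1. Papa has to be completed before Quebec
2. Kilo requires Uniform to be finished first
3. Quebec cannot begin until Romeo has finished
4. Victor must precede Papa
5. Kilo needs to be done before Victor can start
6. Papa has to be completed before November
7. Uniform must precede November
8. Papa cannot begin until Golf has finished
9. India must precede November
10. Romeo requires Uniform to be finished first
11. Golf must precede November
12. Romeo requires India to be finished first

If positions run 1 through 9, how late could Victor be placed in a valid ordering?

6

Every task that must follow Victor has to come after it. Tracing all chains starting from Victor, those tasks are: Papa, Quebec, November — 3 in total.
So at least 3 tasks follow Victor, putting Victor no later than position 6. That position is achievable by scheduling everything else first.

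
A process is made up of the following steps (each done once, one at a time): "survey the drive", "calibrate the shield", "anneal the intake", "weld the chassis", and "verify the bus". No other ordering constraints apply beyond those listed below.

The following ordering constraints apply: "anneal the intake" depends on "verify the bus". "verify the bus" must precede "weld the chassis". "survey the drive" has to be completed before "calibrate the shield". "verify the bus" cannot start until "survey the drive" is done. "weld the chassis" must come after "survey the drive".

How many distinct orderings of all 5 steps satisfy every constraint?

8

Only "survey the drive" has no prerequisites, so it must go first.
Systematically extending each partial ordering one step at a time and counting, there are 8 complete orderings.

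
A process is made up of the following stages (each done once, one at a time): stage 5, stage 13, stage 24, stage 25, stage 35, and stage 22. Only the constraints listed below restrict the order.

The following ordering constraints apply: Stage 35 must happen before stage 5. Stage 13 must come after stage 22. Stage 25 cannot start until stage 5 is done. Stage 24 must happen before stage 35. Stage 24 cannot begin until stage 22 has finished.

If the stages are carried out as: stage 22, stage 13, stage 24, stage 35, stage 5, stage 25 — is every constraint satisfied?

Yes

Checking each listed constraint against this order: for instance, stage 22 is in position 1 and stage 24 in position 3, so that constraint holds — and the remaining constraints check out the same way.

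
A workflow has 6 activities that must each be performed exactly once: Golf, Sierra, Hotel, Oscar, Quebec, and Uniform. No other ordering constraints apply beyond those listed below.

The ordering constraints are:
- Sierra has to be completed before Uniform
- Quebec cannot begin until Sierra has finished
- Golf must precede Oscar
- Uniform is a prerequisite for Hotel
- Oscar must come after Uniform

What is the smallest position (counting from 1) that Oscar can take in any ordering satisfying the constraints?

4

The activities that are forced before Oscar, directly or transitively, are Golf, Sierra, Uniform. That's 3 activities.
With 3 mandatory predecessors, the earliest Oscar can sit is position 3+1 = 4, and placing just those 3 first achieves it.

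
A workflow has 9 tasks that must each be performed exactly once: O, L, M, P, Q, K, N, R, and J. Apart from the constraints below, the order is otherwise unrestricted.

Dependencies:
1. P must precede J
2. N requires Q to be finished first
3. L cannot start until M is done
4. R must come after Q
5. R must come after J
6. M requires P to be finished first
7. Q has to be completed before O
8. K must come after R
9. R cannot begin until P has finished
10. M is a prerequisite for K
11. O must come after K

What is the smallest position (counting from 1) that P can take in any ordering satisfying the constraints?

No constraint forces any other task before P, so it can be placed first.

1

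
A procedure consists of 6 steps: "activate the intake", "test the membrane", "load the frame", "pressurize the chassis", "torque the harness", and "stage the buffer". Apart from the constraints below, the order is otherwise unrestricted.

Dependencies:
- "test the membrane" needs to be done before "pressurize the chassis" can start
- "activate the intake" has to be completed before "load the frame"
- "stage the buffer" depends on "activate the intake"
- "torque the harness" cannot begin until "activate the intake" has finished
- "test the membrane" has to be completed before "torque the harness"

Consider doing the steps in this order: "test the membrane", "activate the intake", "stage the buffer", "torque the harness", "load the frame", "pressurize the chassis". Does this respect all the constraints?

Going through the constraints one by one, each required predecessor appears earlier in the sequence than its dependent — e.g. "test the membrane" (position 1) is before "pressurize the chassis" (position 6), as required.

Yes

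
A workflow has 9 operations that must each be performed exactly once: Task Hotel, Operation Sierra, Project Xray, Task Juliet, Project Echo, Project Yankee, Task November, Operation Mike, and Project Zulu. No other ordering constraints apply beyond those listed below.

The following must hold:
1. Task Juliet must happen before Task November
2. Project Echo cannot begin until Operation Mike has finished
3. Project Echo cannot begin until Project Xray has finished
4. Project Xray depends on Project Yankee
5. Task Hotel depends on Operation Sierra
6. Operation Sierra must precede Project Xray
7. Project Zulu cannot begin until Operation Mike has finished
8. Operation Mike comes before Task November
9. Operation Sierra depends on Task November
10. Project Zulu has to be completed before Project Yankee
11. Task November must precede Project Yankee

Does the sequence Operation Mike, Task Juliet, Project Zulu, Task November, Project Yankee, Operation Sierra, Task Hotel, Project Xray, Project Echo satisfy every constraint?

Every stated constraint is respected: Operation Mike sits at position 1, ahead of Project Echo at position 9, and each of the other listed pairs likewise has the predecessor earlier in the sequence.

Yes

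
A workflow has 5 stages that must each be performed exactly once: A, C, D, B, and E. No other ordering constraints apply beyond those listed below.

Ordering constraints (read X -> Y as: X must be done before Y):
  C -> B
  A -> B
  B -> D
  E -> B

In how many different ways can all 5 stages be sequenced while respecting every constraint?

The stages with no prerequisites are A, C, E; any of them can be placed first.
Systematically extending each partial ordering one stage at a time and counting, there are 6 complete orderings.

6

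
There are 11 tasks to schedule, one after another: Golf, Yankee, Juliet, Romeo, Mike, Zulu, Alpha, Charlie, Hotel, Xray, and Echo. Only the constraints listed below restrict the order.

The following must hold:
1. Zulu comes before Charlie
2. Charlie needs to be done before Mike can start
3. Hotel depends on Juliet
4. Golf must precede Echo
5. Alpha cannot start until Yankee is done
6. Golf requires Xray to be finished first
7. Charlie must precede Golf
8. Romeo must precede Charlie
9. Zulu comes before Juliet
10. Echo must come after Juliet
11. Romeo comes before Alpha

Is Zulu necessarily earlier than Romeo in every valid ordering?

No chain of constraints connects Zulu to Romeo in either direction.
There exist valid orderings with Romeo before Zulu, so Zulu is not required to come first.

No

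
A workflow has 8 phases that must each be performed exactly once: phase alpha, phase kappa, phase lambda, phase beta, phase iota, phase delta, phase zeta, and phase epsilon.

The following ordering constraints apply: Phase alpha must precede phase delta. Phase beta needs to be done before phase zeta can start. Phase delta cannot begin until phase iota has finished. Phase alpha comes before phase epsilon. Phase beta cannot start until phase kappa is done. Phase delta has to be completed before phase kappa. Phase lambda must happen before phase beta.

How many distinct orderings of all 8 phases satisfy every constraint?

3 phases have no prerequisites (phase alpha, phase lambda, phase iota), so any of them could come first.
Enumerating by repeatedly choosing an available phase (one whose prerequisites are all placed) gives 62 distinct complete orderings.

62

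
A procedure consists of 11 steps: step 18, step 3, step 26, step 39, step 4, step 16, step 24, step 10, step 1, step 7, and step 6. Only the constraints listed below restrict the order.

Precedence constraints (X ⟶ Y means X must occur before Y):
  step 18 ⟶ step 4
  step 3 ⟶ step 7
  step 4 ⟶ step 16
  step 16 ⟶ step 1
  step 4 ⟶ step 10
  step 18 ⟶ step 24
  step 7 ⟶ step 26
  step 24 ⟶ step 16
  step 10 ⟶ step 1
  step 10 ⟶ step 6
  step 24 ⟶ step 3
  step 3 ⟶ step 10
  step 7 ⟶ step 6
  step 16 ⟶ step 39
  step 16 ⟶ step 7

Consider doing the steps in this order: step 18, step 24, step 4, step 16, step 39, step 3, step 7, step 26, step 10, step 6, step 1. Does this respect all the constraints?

Yes

Every stated constraint is respected: step 16 sits at position 4, ahead of step 1 at position 11, and each of the other listed pairs likewise has the predecessor earlier in the sequence.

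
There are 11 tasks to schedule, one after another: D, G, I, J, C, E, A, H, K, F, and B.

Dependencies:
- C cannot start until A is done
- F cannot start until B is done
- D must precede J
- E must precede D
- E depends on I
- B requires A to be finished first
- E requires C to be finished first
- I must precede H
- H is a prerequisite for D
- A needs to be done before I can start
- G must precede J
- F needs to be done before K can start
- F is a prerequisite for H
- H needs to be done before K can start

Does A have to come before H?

Yes

Following the dependencies: A → I → H.
So A must precede H in any valid ordering.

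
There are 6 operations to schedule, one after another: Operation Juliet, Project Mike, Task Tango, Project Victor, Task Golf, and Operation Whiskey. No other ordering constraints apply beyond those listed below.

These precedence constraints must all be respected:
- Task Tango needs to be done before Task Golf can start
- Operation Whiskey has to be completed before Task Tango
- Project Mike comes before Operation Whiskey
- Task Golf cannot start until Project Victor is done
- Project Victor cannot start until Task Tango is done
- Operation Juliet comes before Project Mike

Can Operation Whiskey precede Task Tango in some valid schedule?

Every valid ordering already has Operation Whiskey before Task Tango (the constraints require it), so in particular at least one does.

Yes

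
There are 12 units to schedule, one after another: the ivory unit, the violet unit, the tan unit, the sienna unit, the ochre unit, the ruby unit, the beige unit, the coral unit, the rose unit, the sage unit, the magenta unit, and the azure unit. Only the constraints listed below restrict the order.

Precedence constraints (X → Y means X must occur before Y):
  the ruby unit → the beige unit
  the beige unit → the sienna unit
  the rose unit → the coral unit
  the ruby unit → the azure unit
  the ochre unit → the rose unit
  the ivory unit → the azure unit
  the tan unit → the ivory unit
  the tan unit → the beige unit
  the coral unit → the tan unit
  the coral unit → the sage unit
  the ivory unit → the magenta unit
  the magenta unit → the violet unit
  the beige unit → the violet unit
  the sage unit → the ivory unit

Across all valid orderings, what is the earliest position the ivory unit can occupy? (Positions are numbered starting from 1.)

6

The units that are forced before the ivory unit, directly or transitively, are the tan unit, the ochre unit, the coral unit, the rose unit, the sage unit. That's 5 units.
With 5 mandatory predecessors, the earliest the ivory unit can sit is position 5+1 = 6, and placing just those 5 first achieves it.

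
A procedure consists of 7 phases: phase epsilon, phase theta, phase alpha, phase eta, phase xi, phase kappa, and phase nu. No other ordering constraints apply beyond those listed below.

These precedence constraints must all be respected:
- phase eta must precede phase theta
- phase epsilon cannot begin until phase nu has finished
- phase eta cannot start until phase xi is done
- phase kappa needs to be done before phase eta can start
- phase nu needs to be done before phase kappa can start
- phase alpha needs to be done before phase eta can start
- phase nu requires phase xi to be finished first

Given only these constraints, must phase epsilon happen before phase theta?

No

Nothing in the constraints links phase epsilon and phase theta; they are unordered relative to each other.
There exist valid orderings with phase theta before phase epsilon, so phase epsilon is not required to come first.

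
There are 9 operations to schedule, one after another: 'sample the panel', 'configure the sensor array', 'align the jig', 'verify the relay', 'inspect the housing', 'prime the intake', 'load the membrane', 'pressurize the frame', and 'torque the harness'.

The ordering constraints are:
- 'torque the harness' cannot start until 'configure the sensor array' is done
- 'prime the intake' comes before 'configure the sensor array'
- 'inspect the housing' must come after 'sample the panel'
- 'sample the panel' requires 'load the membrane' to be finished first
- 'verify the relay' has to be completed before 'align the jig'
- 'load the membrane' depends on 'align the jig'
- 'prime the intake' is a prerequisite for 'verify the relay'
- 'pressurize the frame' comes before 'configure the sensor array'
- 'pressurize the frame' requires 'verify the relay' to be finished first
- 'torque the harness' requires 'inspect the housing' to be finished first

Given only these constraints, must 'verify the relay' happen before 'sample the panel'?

Yes

There is a constraint chain 'verify the relay' → 'align the jig' → 'load the membrane' → 'sample the panel'.
That forces 'verify the relay' before 'sample the panel' in every valid schedule.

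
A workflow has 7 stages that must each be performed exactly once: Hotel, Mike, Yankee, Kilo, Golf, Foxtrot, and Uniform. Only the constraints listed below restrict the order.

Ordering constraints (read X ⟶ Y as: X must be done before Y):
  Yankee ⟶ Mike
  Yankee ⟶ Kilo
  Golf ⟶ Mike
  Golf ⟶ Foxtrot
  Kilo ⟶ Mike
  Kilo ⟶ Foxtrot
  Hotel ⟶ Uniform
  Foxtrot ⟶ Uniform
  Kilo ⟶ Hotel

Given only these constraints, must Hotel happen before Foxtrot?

Hotel and Foxtrot are not related by any chain of constraints.
A valid ordering placing Foxtrot before Hotel exists, so the answer is no.

No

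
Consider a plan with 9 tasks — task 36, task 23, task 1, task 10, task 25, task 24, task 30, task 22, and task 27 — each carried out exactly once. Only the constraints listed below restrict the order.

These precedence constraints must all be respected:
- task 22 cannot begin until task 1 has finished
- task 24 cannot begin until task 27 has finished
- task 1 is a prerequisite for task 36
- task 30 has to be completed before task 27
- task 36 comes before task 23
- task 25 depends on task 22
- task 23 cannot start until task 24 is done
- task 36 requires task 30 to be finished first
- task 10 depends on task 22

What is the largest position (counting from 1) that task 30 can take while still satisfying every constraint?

The tasks that are forced after task 30, directly or by a chain of constraints, are task 36, task 23, task 24, task 27. That's 4 tasks.
So at least 4 tasks follow task 30, putting task 30 no later than position 5. That position is achievable by scheduling everything else first.

5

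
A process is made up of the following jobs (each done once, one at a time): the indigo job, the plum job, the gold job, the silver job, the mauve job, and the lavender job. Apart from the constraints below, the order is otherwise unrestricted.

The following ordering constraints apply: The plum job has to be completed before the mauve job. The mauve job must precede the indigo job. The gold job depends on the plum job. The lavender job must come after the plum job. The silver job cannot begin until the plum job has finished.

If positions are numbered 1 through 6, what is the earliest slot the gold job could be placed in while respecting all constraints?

Working backwards through the constraints from the gold job, its only required predecessor is the plum job.
With 1 mandatory predecessor, the earliest the gold job can sit is position 1+1 = 2, and placing just that one first achieves it.

2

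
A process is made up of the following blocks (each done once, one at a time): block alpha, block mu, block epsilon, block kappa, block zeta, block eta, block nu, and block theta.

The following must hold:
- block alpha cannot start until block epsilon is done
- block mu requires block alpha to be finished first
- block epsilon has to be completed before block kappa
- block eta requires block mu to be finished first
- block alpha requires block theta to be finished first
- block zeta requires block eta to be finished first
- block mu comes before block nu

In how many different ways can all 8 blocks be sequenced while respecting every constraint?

2 blocks have no prerequisites (block epsilon, block theta), so any of them could come first.
Systematically extending each partial ordering one block at a time and counting, there are 39 complete orderings.

39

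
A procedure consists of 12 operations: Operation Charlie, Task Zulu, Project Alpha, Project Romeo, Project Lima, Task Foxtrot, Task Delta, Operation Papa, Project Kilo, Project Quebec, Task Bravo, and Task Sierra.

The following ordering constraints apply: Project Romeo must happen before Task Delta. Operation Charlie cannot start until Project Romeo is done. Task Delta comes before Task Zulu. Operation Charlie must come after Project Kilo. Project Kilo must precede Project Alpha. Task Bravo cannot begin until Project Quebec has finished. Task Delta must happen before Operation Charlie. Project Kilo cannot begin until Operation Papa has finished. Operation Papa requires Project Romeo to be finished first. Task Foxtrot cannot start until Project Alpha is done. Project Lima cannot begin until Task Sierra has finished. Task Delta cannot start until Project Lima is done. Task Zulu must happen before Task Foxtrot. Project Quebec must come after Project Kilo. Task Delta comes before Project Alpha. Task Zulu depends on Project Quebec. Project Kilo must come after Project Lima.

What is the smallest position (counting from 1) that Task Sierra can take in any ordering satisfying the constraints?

1

Task Sierra has no prerequisites at all, so it can go in position 1.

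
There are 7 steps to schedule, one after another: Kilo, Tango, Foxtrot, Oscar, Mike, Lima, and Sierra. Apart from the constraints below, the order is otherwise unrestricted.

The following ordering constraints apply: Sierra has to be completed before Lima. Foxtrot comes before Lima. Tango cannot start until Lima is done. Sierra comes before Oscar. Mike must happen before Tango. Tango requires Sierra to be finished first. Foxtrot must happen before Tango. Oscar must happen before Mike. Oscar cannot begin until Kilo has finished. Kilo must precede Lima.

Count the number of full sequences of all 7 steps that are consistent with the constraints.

24

3 steps have no prerequisites (Kilo, Foxtrot, Sierra), so any of them could come first.
Enumerating by repeatedly choosing an available step (one whose prerequisites are all placed) gives 24 distinct complete orderings.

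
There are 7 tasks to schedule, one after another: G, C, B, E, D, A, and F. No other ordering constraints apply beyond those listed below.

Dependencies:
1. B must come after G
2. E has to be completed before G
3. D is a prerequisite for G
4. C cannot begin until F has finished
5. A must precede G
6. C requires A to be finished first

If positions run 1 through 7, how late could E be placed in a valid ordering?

5

Every task that must follow E has to come after it. Tracing all chains starting from E, those tasks are: G, B — 2 in total.
With 2 mandatory successors out of 7 tasks total, the latest slot for E is 7−2 = 5, and it's reachable by doing all non-successors before E.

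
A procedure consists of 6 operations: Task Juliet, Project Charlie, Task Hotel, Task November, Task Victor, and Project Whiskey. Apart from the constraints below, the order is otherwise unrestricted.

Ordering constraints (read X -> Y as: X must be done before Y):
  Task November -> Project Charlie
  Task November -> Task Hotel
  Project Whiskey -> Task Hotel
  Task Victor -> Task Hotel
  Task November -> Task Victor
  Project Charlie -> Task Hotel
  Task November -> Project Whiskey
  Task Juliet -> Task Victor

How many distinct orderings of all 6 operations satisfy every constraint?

18

The operations with no prerequisites are Task Juliet, Task November; any of them can be placed first.
Systematically extending each partial ordering one operation at a time and counting, there are 18 complete orderings.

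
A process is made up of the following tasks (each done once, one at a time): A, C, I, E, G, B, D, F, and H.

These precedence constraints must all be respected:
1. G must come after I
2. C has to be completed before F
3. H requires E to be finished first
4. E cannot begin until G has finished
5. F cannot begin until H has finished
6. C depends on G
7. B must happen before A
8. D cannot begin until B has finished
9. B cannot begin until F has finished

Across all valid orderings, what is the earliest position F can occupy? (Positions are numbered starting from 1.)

The tasks that are forced before F, directly or transitively, are C, I, E, G, H. That's 5 tasks.
So at minimum 5 tasks come before F, putting F no earlier than position 6. That position is achievable by scheduling exactly those predecessors first.

6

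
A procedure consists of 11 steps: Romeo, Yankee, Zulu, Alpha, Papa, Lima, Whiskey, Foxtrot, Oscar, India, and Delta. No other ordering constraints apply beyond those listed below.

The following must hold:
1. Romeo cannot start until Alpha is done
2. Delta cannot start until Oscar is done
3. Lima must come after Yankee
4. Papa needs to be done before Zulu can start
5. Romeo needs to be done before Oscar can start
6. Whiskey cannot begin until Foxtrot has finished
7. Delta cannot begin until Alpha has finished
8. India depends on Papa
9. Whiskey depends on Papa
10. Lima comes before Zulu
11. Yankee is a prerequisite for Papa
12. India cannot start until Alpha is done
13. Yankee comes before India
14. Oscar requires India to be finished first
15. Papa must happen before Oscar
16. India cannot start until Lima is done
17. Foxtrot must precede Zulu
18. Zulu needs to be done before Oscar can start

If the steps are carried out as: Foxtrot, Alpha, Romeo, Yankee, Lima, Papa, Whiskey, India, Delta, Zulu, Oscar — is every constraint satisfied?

No

The sequence places Delta ahead of Oscar.
That contradicts the constraint that Oscar must precede Delta.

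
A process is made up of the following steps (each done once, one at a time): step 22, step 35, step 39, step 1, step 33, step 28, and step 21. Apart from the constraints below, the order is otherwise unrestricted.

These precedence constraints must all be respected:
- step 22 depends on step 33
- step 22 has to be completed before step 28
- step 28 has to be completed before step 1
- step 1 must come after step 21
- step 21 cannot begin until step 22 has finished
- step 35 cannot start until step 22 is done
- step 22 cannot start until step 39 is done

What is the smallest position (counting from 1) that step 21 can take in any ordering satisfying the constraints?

4

The steps that are forced before step 21, directly or transitively, are step 22, step 39, step 33. That's 3 steps.
So at minimum 3 steps come before step 21, putting step 21 no earlier than position 4. That position is achievable by scheduling exactly those predecessors first.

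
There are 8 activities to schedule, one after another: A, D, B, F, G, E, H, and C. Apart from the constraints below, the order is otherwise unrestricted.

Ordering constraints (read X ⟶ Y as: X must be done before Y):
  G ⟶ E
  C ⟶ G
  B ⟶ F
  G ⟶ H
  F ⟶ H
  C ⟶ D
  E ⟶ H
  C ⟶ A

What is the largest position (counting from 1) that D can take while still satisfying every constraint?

Nothing depends on D, so it can be the final activity, position 8.

8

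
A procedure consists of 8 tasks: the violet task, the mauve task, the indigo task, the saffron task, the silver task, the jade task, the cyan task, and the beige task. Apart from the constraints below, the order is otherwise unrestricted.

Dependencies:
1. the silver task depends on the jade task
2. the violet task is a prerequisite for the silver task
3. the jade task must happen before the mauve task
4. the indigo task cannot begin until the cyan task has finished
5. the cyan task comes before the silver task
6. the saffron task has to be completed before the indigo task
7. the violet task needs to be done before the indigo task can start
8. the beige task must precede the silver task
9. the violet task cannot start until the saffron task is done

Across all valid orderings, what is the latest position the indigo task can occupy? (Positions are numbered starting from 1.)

8

The indigo task has no required successors, so nothing stops it from going last (position 8).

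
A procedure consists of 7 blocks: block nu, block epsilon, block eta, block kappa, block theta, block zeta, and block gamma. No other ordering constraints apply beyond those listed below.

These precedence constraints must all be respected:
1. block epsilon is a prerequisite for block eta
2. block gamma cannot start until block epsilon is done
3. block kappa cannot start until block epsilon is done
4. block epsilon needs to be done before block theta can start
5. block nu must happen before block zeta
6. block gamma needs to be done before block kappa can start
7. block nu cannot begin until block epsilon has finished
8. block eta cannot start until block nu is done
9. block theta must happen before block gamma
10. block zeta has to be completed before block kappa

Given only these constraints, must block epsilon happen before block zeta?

Tracing the constraints gives a chain: block epsilon → block nu → block zeta.
Hence block epsilon necessarily comes before block zeta.

Yes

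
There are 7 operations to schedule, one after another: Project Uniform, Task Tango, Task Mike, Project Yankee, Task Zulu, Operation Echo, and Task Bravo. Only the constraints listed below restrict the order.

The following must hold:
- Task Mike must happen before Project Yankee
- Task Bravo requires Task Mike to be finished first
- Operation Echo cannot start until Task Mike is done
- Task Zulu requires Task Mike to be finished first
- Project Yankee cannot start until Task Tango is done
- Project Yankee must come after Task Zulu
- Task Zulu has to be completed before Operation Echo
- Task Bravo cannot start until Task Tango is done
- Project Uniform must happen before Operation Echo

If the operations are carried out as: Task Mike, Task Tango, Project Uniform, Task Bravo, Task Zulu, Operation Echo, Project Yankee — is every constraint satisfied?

Checking each listed constraint against this order: for instance, Task Mike is in position 1 and Project Yankee in position 7, so that constraint holds — and the remaining constraints check out the same way.

Yes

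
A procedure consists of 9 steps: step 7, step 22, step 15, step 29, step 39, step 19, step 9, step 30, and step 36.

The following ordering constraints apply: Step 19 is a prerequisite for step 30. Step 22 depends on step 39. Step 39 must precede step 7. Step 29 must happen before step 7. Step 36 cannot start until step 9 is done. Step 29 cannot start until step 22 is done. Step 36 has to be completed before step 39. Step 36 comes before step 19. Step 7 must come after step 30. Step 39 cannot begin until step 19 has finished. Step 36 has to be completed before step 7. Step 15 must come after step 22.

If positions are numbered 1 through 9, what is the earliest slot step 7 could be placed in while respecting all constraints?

8

Every step that must precede step 7 has to come before it. Tracing all chains that end at step 7, those steps are: step 22, step 29, step 39, step 19, step 9, step 30, step 36 — 7 in total.
So at minimum 7 steps come before step 7, putting step 7 no earlier than position 8. That position is achievable by scheduling exactly those predecessors first.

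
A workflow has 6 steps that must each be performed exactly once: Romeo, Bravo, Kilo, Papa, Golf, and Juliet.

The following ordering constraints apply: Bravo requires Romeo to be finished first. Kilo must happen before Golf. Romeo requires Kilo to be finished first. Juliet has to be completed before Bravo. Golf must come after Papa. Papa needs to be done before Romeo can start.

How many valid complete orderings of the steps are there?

28

3 steps have no prerequisites (Kilo, Papa, Juliet), so any of them could come first.
Systematically extending each partial ordering one step at a time and counting, there are 28 complete orderings.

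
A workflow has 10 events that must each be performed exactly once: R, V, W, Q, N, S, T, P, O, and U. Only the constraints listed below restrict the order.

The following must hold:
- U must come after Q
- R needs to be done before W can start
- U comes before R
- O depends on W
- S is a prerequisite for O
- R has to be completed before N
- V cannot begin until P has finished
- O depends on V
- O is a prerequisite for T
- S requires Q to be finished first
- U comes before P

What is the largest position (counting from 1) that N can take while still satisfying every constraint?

N has no required successors, so nothing stops it from going last (position 10).

10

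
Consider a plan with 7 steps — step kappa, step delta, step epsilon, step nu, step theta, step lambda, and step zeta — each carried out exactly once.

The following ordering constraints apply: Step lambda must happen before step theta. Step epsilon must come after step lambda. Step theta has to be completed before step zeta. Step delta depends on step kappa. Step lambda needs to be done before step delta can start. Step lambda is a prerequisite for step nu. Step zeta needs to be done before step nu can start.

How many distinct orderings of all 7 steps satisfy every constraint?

2 steps have no prerequisites (step kappa, step lambda), so any of them could come first.
Systematically extending each partial ordering one step at a time and counting, there are 80 complete orderings.

80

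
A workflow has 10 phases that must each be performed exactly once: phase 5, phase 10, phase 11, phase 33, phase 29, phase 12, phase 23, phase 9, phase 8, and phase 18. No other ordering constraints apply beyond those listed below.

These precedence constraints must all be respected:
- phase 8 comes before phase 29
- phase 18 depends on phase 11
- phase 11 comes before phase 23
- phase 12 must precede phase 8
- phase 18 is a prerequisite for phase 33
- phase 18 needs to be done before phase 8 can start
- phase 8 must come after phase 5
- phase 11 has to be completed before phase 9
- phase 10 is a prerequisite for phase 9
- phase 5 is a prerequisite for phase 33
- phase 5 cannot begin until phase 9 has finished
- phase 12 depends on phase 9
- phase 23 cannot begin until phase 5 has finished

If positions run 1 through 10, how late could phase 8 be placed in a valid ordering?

The only phase forced after phase 8 (directly or by a chain) is phase 29.
With 1 mandatory successor out of 10 phases total, the latest slot for phase 8 is 10−1 = 9, and it's reachable by doing all non-successors before phase 8.

9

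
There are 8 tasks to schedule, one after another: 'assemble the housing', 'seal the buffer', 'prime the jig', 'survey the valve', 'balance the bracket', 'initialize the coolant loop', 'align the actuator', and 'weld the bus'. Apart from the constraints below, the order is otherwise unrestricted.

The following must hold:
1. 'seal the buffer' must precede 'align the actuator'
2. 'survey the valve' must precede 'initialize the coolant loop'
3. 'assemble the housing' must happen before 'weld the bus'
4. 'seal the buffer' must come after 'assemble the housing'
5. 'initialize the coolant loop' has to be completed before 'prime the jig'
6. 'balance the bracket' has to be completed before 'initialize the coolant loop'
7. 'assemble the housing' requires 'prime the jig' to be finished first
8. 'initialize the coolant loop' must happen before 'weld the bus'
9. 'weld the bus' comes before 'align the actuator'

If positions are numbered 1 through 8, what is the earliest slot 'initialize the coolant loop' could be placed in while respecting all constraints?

3

The tasks that are forced before 'initialize the coolant loop', directly or transitively, are 'survey the valve', 'balance the bracket'. That's 2 tasks.
With 2 mandatory predecessors, the earliest 'initialize the coolant loop' can sit is position 2+1 = 3, and placing just those 2 first achieves it.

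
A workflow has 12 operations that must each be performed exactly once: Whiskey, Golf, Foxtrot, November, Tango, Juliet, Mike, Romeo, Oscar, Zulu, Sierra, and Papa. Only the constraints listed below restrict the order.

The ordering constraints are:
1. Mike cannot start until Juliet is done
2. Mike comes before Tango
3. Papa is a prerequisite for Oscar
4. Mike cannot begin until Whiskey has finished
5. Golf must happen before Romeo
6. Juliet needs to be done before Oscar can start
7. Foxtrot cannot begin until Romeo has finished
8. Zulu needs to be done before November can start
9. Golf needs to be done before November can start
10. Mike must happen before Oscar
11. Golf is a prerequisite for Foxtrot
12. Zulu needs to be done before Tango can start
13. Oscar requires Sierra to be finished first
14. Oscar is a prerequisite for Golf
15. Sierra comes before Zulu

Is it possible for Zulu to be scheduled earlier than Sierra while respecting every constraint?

There is a dependency chain Sierra → Zulu, so Zulu always comes after Sierra.
So no valid ordering can have Zulu before Sierra.

No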